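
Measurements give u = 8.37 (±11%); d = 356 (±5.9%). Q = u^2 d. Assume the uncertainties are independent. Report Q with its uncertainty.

24900 ± 5680

Products/powers → add relative errors in quadrature, weighted by exponent:
  (2·δu/u)² = (2×0.110)² = 0.0484;  (1·δd/d)² = (1×0.0590)² = 0.00348
δQ/Q = √(0.0519) = 0.228
Q = 24900, so δQ = 0.228 × 24900 = 5680.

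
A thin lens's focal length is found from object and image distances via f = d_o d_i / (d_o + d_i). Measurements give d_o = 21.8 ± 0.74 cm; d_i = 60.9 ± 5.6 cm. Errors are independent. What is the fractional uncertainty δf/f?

0.0348

∂f/∂d_o = (d_i/(d_o+d_i))² = 0.542;  ∂f/∂d_i = (d_o/(d_o+d_i))² = 0.0695
δf = √((∂f/∂d_o · δd_o)² + (∂f/∂d_i · δd_i)²) = √(0.161 + 0.151) = 0.559 cm
f = 16.1 cm, so δf/f = 0.559/16.1 = 0.0348.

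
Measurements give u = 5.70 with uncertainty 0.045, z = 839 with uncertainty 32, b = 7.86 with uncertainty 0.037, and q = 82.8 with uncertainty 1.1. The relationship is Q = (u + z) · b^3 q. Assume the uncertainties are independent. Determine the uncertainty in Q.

1.45e+06

Let w = u + z = 845. δw = √(δu² + δz²) = √(0.00202 + 1020) = 32.0, so δw/w = 0.0379.
Q is then a monomial in w, b, q:
δQ/Q = √((δw/w)² + (3·δb/b)² + (1·δq/q)²) = √(0.00144 + 0.000199 + 0.000176) = 0.0426
Q = 3.4e+07, so δQ = 0.0426 × 3.4e+07 = 1.45e+06.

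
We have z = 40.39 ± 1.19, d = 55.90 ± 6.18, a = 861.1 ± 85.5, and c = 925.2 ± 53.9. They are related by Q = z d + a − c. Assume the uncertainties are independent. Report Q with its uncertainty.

Let p = z·d = 2258. δp/p = √((1·δz/z)² + (1·δd/d)²) = √(0.000868 + 0.0122) = 0.114, so δp = 258.
Q = p + a − c: δQ = √(δp² + δa² + δc²) = √(66700 + 7310 + 2910) = 277
Q = 2194.

2194 ± 277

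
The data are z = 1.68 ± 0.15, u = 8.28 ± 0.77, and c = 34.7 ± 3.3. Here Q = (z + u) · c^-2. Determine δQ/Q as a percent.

20.6%

Let w = z + u = 9.96. δw = √(δz² + δu²) = √(0.0225 + 0.593) = 0.784, so δw/w = 0.0788.
Q is then a monomial in w, c:
δQ/Q = √((δw/w)² + (-2·δc/c)²) = √(0.00620 + 0.0362) = 0.206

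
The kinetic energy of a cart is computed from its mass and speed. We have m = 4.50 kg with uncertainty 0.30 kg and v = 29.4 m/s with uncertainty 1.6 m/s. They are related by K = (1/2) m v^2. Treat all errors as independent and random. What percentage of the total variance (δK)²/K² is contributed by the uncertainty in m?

27.3%

(δK/K)² = (1·δm/m)² + (2·δv/v)²
  m term: (1×0.0667)² = 0.00444
  v term: (2×0.0544)² = 0.0118
Total = 0.0163. Share from m = 0.00444/0.0163 = 0.273.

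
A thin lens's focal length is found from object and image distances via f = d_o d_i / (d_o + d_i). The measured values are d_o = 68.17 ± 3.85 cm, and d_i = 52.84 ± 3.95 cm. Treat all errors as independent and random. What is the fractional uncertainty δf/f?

0.0488

∂f/∂d_o = (d_i/(d_o+d_i))² = 0.191;  ∂f/∂d_i = (d_o/(d_o+d_i))² = 0.317
δf = √((∂f/∂d_o · δd_o)² + (∂f/∂d_i · δd_i)²) = √(0.539 + 1.57) = 1.45 cm
f = 29.77 cm, so δf/f = 1.45/29.77 = 0.0488.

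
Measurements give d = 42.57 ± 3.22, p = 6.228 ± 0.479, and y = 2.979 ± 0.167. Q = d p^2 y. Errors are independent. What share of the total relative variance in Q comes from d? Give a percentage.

17.6%

(δQ/Q)² = (1·δd/d)² + (2·δp/p)² + (1·δy/y)²
  d term: (1×0.0756)² = 0.00572
  p term: (2×0.0769)² = 0.0237
  y term: (1×0.0561)² = 0.00314
Total = 0.0325. Share from d = 0.00572/0.0325 = 0.176.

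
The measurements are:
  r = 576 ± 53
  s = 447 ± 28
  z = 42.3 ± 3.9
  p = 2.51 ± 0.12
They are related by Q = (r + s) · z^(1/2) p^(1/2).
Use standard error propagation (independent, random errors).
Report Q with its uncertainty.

Let u = r + s = 1020. δu = √(δr² + δs²) = √(2810 + 784) = 59.9, so δu/u = 0.0586.
Q is then a monomial in u, z, p:
δQ/Q = √((δu/u)² + (½·δz/z)² + (½·δp/p)²) = √(0.00343 + 0.00213 + 0.000571) = 0.0783
Q = 10500, so δQ = 0.0783 × 10500 = 825.

10500 ± 825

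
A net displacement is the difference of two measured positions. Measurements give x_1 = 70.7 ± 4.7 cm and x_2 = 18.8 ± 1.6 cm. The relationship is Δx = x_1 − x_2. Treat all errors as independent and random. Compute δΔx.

Δx is a linear combination, so absolute uncertainties add in quadrature:
  (δx_1)² = 22.1;  (δx_2)² = 2.56
δΔx = √(24.7) = 4.96 cm

4.96 cm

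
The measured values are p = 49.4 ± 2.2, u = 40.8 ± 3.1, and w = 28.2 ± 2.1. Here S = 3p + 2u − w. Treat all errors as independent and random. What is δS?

Each term contributes (cᵢ δxᵢ)² to (δS)²:
  (3·δp)² = 43.6;  (2·δu)² = 38.4;  (δw)² = 4.41
δS = √(86.4) = 9.30

9.30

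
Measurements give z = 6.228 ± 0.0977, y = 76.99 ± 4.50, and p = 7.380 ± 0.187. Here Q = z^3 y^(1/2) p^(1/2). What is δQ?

327

Products/powers → add relative errors in quadrature, weighted by exponent:
  (3·δz/z)² = (3×0.0157)² = 0.00221;  (½·δy/y)² = (0.5×0.0584)² = 0.000854;  (½·δp/p)² = (0.5×0.0253)² = 0.000161
δQ/Q = √(0.00323) = 0.0568
Q = 5758, so δQ = 0.0568 × 5758 = 327.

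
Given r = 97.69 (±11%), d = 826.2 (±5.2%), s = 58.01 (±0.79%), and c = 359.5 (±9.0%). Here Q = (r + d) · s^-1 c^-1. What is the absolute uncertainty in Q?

0.00453

Let u = r + d = 923.9. δu = √(δr² + δd²) = √(115 + 1850) = 44.3, so δu/u = 0.0479.
Q is then a monomial in u, s, c:
δQ/Q = √((δu/u)² + (-1·δs/s)² + (-1·δc/c)²) = √(0.00230 + 6.24e-05 + 0.00810) = 0.102
Q = 0.04430, so δQ = 0.102 × 0.04430 = 0.00453.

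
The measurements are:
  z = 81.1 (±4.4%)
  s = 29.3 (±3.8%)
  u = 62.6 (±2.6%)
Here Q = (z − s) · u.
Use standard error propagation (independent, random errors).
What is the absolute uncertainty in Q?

Let w = z − s = 51.8. δw = √(δz² + δs²) = √(12.7 + 1.24) = 3.74, so δw/w = 0.0722.
Q is then a monomial in w, u:
δQ/Q = √((δw/w)² + (1·δu/u)²) = √(0.00521 + 0.000676) = 0.0767
Q = 3240, so δQ = 0.0767 × 3240 = 249.

249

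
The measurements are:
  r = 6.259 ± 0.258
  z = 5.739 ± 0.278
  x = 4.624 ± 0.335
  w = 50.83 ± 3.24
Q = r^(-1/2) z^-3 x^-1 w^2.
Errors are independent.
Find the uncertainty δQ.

0.245

Q is a product of powers, so relative uncertainties combine in quadrature:
  (−½·δr/r)² = (-0.5×0.0412)² = 0.000425;  (-3·δz/z)² = (-3×0.0484)² = 0.0211;  (-1·δx/x)² = (-1×0.0724)² = 0.00525;  (2·δw/w)² = (2×0.0637)² = 0.0163
δQ/Q = √(0.0430) = 0.207
Q = 1.182, so δQ = 0.207 × 1.182 = 0.245.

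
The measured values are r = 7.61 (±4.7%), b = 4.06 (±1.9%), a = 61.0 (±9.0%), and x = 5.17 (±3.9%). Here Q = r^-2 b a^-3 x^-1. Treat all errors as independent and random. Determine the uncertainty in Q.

For a monomial Q ∝ r^-2, b, a^-3, x^-1, fractional errors add in quadrature:
  (-2·δr/r)² = (-2×0.0470)² = 0.00884;  (1·δb/b)² = (1×0.0190)² = 0.000361;  (-3·δa/a)² = (-3×0.0900)² = 0.0729;  (-1·δx/x)² = (-1×0.0390)² = 0.00152
δQ/Q = √(0.0836) = 0.289
Q = 5.97e-08, so δQ = 0.289 × 5.97e-08 = 1.73e-08.

1.73e-08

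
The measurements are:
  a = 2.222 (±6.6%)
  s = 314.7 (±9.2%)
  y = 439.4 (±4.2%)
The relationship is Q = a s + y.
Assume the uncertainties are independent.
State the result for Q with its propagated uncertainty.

1139 ± 81.3

Let p = a·s = 699.3. δp/p = √((1·δa/a)² + (1·δs/s)²) = √(0.00436 + 0.00846) = 0.113, so δp = 79.2.
Q = p + y: δQ = √(δp² + δy²) = √(6270 + 341) = 81.3
Q = 1139.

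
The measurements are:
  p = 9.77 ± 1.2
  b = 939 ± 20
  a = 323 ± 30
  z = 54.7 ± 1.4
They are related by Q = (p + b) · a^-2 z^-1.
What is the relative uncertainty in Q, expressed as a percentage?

18.9%

Let u = p + b = 949. δu = √(δp² + δb²) = √(1.44 + 400) = 20.0, so δu/u = 0.0211.
Q is then a monomial in u, a, z:
δQ/Q = √((δu/u)² + (-2·δa/a)² + (-1·δz/z)²) = √(0.000446 + 0.0345 + 0.000655) = 0.189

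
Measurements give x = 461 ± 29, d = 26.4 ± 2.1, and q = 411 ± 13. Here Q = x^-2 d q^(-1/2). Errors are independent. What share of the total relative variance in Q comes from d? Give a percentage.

(δQ/Q)² = (-2·δx/x)² + (1·δd/d)² + (−½·δq/q)²
  x term: (-2×0.0629)² = 0.0158
  d term: (1×0.0795)² = 0.00633
  q term: (-0.5×0.0316)² = 0.000250
Total = 0.0224. Share from d = 0.00633/0.0224 = 0.282.

28.2%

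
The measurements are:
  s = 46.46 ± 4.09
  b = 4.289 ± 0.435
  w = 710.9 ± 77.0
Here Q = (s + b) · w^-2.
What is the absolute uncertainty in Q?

2.32e-05

Let u = s + b = 50.75. δu = √(δs² + δb²) = √(16.7 + 0.189) = 4.11, so δu/u = 0.0810.
Q is then a monomial in u, w:
δQ/Q = √((δu/u)² + (-2·δw/w)²) = √(0.00657 + 0.0469) = 0.231
Q = 0.0001004, so δQ = 0.231 × 0.0001004 = 2.32e-05.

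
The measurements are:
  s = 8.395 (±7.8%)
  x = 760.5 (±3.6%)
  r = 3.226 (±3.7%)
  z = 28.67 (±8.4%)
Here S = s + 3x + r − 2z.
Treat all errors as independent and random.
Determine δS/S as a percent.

For a sum/difference, combine absolute errors in quadrature:
  (δs)² = 0.429;  (3·δx)² = 6750;  (δr)² = 0.0142;  (2·δz)² = 23.2
δS = √(6770) = 82.3
S = 2236, so δS/S = 82.3/2236 = 0.0368.

3.68%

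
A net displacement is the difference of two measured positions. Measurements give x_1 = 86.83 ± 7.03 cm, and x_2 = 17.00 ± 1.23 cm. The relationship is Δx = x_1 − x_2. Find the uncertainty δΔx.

7.14 cm

Δx is a linear combination, so absolute uncertainties add in quadrature:
  (δx_1)² = 49.4;  (δx_2)² = 1.51
δΔx = √(50.9) = 7.14 cm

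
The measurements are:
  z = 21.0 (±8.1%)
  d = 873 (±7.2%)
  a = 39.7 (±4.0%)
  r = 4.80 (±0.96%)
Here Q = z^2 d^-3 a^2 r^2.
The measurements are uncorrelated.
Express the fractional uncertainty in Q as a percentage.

28.2%

Since Q is a product/quotient, work with relative uncertainties:
  (2·δz/z)² = (2×0.0810)² = 0.0262;  (-3·δd/d)² = (-3×0.0720)² = 0.0467;  (2·δa/a)² = (2×0.0400)² = 0.00640;  (2·δr/r)² = (2×0.00960)² = 0.000369
δQ/Q = √(0.0797) = 0.282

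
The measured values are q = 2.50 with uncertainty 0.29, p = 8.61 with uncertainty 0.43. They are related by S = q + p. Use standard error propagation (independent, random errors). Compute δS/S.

0.0467

S is a linear combination, so absolute uncertainties add in quadrature:
  (δq)² = 0.0841;  (δp)² = 0.185
δS = √(0.269) = 0.519
S = 11.1, so δS/S = 0.519/11.1 = 0.0467.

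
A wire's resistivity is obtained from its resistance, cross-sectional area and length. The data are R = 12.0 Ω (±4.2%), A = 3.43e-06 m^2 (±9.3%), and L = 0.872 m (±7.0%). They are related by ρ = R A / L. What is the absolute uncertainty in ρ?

Since ρ is a product/quotient, work with relative uncertainties:
  (1·δR/R)² = (1×0.0420)² = 0.00176;  (1·δA/A)² = (1×0.0930)² = 0.00865;  (-1·δL/L)² = (-1×0.0700)² = 0.00490
δρ/ρ = √(0.0153) = 0.124
ρ = 4.72e-05 Ω·m, so δρ = 0.124 × 4.72e-05 = 5.84e-06 Ω·m.

5.84e-06 Ω·m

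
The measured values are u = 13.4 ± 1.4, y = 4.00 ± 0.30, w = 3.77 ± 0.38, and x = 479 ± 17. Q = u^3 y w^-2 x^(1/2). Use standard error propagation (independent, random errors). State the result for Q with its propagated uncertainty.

14800 ± 5640

For a monomial Q ∝ u^3, y, w^-2, x^(1/2), fractional errors add in quadrature:
  (3·δu/u)² = (3×0.104)² = 0.0982;  (1·δy/y)² = (1×0.0750)² = 0.00562;  (-2·δw/w)² = (-2×0.101)² = 0.0406;  (½·δx/x)² = (0.5×0.0355)² = 0.000315
δQ/Q = √(0.145) = 0.381
Q = 14800, so δQ = 0.381 × 14800 = 5640.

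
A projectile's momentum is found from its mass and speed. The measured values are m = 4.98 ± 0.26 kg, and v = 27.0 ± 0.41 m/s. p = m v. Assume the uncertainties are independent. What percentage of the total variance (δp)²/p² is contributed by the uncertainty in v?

7.80%

(δp/p)² = (1·δm/m)² + (1·δv/v)²
  m term: (1×0.0522)² = 0.00273
  v term: (1×0.0152)² = 0.000231
Total = 0.00296. Share from v = 0.000231/0.00296 = 0.0780.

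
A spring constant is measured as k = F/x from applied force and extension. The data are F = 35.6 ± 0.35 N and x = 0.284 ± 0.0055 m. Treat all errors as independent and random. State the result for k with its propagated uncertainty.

125 ± 2.72 N/m

k is a product of powers, so relative uncertainties combine in quadrature:
  (1·δF/F)² = (1×0.00983)² = 9.67e-05;  (-1·δx/x)² = (-1×0.0194)² = 0.000375
δk/k = √(0.000472) = 0.0217
k = 125 N/m, so δk = 0.0217 × 125 = 2.72 N/m.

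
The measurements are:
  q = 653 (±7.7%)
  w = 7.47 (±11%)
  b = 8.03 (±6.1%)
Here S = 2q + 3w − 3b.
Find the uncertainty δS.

Each term contributes (cᵢ δxᵢ)² to (δS)²:
  (2·δq)² = 10100;  (3·δw)² = 6.08;  (3·δb)² = 2.16
δS = √(10100) = 101

101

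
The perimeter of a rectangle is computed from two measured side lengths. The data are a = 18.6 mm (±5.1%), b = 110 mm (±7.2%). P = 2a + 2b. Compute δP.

16.0 mm

For a sum/difference, combine absolute errors in quadrature:
  (2·δa)² = 3.60;  (2·δb)² = 251
δP = √(255) = 16.0 mm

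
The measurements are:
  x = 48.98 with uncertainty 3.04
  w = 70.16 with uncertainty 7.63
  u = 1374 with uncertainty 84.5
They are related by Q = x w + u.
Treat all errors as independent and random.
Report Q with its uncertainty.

4810 ± 439

Let p = x·w = 3436. δp/p = √((1·δx/x)² + (1·δw/w)²) = √(0.00385 + 0.0118) = 0.125, so δp = 430.
Q = p + u: δQ = √(δp² + δu²) = √(1.85e+05 + 7140) = 439
Q = 4810.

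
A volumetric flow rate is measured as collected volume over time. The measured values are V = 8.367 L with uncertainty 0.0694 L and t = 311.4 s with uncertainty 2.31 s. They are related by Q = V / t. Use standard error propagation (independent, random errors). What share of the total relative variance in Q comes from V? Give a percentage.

55.6%

(δQ/Q)² = (1·δV/V)² + (-1·δt/t)²
  V term: (1×0.00829)² = 6.88e-05
  t term: (-1×0.00742)² = 5.5e-05
Total = 0.000124. Share from V = 6.88e-05/0.000124 = 0.556.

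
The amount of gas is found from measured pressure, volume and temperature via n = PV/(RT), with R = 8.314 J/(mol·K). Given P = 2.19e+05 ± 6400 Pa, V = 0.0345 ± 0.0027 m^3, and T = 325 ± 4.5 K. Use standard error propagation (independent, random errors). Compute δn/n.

Since n is a product/quotient, work with relative uncertainties:
  (1·δP/P)² = (1×0.0292)² = 0.000854;  (1·δV/V)² = (1×0.0783)² = 0.00612;  (-1·δT/T)² = (-1×0.0138)² = 0.000192
δn/n = √(0.00717) = 0.0847

0.0847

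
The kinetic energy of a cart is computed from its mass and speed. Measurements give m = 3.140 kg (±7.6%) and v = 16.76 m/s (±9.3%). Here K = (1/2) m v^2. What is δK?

K is a product of powers, so relative uncertainties combine in quadrature:
  (1·δm/m)² = (1×0.0760)² = 0.00578;  (2·δv/v)² = (2×0.0930)² = 0.0346
δK/K = √(0.0404) = 0.201
K = 441.0 J, so δK = 0.201 × 441.0 = 88.6 J.

88.6 J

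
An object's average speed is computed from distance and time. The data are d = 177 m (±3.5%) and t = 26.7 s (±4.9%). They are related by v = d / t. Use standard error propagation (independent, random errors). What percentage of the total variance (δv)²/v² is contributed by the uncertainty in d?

(δv/v)² = (1·δd/d)² + (-1·δt/t)²
  d term: (1×0.0350)² = 0.00123
  t term: (-1×0.0490)² = 0.00240
Total = 0.00363. Share from d = 0.00123/0.00363 = 0.338.

33.8%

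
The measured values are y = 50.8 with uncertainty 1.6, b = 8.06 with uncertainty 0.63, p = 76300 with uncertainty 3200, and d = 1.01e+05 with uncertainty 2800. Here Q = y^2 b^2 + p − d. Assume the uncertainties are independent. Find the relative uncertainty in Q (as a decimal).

Let w = y^2·b^2 = 1.68e+05. δw/w = √((2·δy/y)² + (2·δb/b)²) = √(0.00397 + 0.0244) = 0.169, so δw = 28300.
Q = w + p − d: δQ = √(δw² + δp² + δd²) = √(7.98e+08 + 1.02e+07 + 7.84e+06) = 28600
Q = 1.43e+05, so δQ/Q = 28600/1.43e+05 = 0.200.

0.200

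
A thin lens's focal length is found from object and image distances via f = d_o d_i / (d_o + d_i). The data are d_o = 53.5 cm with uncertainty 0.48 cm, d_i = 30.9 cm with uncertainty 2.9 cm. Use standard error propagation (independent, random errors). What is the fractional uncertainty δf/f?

0.0596

∂f/∂d_o = (d_i/(d_o+d_i))² = 0.134;  ∂f/∂d_i = (d_o/(d_o+d_i))² = 0.402
δf = √((∂f/∂d_o · δd_o)² + (∂f/∂d_i · δd_i)²) = √(0.00414 + 1.36) = 1.17 cm
f = 19.6 cm, so δf/f = 1.17/19.6 = 0.0596.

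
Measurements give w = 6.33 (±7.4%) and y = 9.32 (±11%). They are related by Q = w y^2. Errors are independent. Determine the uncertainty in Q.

Products/powers → add relative errors in quadrature, weighted by exponent:
  (1·δw/w)² = (1×0.0740)² = 0.00548;  (2·δy/y)² = (2×0.110)² = 0.0484
δQ/Q = √(0.0539) = 0.232
Q = 550, so δQ = 0.232 × 550 = 128.

128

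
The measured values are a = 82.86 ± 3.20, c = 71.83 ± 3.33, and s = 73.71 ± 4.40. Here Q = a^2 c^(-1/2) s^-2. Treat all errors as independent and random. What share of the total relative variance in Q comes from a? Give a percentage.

(δQ/Q)² = (2·δa/a)² + (−½·δc/c)² + (-2·δs/s)²
  a term: (2×0.0386)² = 0.00597
  c term: (-0.5×0.0464)² = 0.000537
  s term: (-2×0.0597)² = 0.0143
Total = 0.0208. Share from a = 0.00597/0.0208 = 0.287.

28.7%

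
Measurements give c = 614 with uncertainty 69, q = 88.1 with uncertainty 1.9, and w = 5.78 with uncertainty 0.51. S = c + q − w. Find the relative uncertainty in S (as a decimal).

For a sum/difference, combine absolute errors in quadrature:
  (δc)² = 4760;  (δq)² = 3.61;  (δw)² = 0.260
δS = √(4760) = 69.0
S = 696, so δS/S = 69.0/696 = 0.0991.

0.0991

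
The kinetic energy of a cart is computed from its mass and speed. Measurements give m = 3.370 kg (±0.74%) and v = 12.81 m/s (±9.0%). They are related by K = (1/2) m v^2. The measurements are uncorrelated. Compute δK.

Relative error in a monomial: (δK/K)² = Σ (nᵢ · δxᵢ/xᵢ)².
  (1·δm/m)² = (1×0.00740)² = 5.48e-05;  (2·δv/v)² = (2×0.0900)² = 0.0324
δK/K = √(0.0325) = 0.180
K = 276.5 J, so δK = 0.180 × 276.5 = 49.8 J.

49.8 J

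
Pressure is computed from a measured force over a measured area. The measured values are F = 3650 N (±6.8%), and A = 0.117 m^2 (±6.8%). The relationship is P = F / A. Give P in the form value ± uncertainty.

31200 ± 3000 Pa

For a monomial P ∝ F, A^-1, fractional errors add in quadrature:
  (1·δF/F)² = (1×0.0680)² = 0.00462;  (-1·δA/A)² = (-1×0.0680)² = 0.00462
δP/P = √(0.00925) = 0.0962
P = 31200 Pa, so δP = 0.0962 × 31200 = 3000 Pa.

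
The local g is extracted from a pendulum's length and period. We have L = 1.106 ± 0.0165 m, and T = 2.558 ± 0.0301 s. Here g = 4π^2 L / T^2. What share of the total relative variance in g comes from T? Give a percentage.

(δg/g)² = (1·δL/L)² + (-2·δT/T)²
  L term: (1×0.0149)² = 0.000223
  T term: (-2×0.0118)² = 0.000554
Total = 0.000776. Share from T = 0.000554/0.000776 = 0.713.

71.3%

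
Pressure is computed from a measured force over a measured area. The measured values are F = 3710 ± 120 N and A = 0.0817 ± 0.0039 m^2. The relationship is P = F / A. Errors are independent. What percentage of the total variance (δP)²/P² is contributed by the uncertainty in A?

(δP/P)² = (1·δF/F)² + (-1·δA/A)²
  F term: (1×0.0323)² = 0.00105
  A term: (-1×0.0477)² = 0.00228
Total = 0.00332. Share from A = 0.00228/0.00332 = 0.685.

68.5%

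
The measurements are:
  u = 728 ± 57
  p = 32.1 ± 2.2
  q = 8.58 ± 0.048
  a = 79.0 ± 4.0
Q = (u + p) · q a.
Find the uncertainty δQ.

46700

Let w = u + p = 760. δw = √(δu² + δp²) = √(3250 + 4.84) = 57.0, so δw/w = 0.0750.
Q is then a monomial in w, q, a:
δQ/Q = √((δw/w)² + (1·δq/q)² + (1·δa/a)²) = √(0.00563 + 3.13e-05 + 0.00256) = 0.0907
Q = 5.15e+05, so δQ = 0.0907 × 5.15e+05 = 46700.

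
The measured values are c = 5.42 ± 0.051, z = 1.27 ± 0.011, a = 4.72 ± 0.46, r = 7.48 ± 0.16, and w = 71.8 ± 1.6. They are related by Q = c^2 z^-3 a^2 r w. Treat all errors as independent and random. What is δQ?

Relative error in a monomial: (δQ/Q)² = Σ (nᵢ · δxᵢ/xᵢ)².
  (2·δc/c)² = (2×0.00941)² = 0.000354;  (-3·δz/z)² = (-3×0.00866)² = 0.000675;  (2·δa/a)² = (2×0.0975)² = 0.0380;  (1·δr/r)² = (1×0.0214)² = 0.000458;  (1·δw/w)² = (1×0.0223)² = 0.000497
δQ/Q = √(0.0400) = 0.200
Q = 1.72e+05, so δQ = 0.200 × 1.72e+05 = 34300.

34300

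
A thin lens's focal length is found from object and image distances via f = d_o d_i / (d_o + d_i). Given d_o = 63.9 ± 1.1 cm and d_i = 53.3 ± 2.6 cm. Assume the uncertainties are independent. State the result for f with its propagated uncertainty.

29.1 ± 0.806 cm

∂f/∂d_o = (d_i/(d_o+d_i))² = 0.207;  ∂f/∂d_i = (d_o/(d_o+d_i))² = 0.297
δf = √((∂f/∂d_o · δd_o)² + (∂f/∂d_i · δd_i)²) = √(0.0518 + 0.597) = 0.806 cm
f = 29.1 cm.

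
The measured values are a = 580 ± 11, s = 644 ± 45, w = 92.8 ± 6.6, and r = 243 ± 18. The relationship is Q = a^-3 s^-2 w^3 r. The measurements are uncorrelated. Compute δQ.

6.52e-07

Q is a product of powers, so relative uncertainties combine in quadrature:
  (-3·δa/a)² = (-3×0.0190)² = 0.00324;  (-2·δs/s)² = (-2×0.0699)² = 0.0195;  (3·δw/w)² = (3×0.0711)² = 0.0455;  (1·δr/r)² = (1×0.0741)² = 0.00549
δQ/Q = √(0.0738) = 0.272
Q = 2.4e-06, so δQ = 0.272 × 2.4e-06 = 6.52e-07.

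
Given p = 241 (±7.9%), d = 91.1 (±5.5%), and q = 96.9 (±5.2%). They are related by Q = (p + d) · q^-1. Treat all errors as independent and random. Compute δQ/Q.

Let u = p + d = 332. δu = √(δp² + δd²) = √(362 + 25.1) = 19.7, so δu/u = 0.0593.
Q is then a monomial in u, q:
δQ/Q = √((δu/u)² + (-1·δq/q)²) = √(0.00351 + 0.00270) = 0.0789

0.0789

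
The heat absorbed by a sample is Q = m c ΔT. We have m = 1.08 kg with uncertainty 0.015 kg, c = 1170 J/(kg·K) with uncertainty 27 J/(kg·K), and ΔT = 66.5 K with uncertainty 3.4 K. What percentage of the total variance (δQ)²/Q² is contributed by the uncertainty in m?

5.78%

(δQ/Q)² = (1·δm/m)² + (1·δc/c)² + (1·δΔT/ΔT)²
  m term: (1×0.0139)² = 0.000193
  c term: (1×0.0231)² = 0.000533
  ΔT term: (1×0.0511)² = 0.00261
Total = 0.00334. Share from m = 0.000193/0.00334 = 0.0578.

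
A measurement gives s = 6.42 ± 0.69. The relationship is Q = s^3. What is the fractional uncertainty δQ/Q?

Relative error in a monomial: (δQ/Q)² = Σ (nᵢ · δxᵢ/xᵢ)².
  (3·δs/s)² = (3×0.107)² = 0.104
δQ/Q = √(0.104) = 0.322

0.322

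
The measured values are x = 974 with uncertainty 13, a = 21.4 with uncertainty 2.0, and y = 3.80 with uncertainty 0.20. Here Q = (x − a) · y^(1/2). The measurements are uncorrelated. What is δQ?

Let u = x − a = 953. δu = √(δx² + δa²) = √(169 + 4.00) = 13.2, so δu/u = 0.0138.
Q is then a monomial in u, y:
δQ/Q = √((δu/u)² + (½·δy/y)²) = √(0.000191 + 0.000693) = 0.0297
Q = 1860, so δQ = 0.0297 × 1860 = 55.2.

55.2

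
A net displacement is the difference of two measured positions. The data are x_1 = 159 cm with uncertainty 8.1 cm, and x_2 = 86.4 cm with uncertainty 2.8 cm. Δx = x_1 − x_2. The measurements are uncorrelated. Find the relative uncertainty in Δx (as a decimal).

Sums and differences: (δΔx)² = Σ (cᵢ δxᵢ)².
  (δx_1)² = 65.6;  (δx_2)² = 7.84
δΔx = √(73.5) = 8.57 cm
Δx = 72.6 cm, so δΔx/Δx = 8.57/72.6 = 0.118.

0.118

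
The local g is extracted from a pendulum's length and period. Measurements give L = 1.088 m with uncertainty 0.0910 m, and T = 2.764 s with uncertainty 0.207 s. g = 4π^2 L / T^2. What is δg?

0.965 m/s^2

Products/powers → add relative errors in quadrature, weighted by exponent:
  (1·δL/L)² = (1×0.0836)² = 0.00700;  (-2·δT/T)² = (-2×0.0749)² = 0.0224
δg/g = √(0.0294) = 0.172
g = 5.622 m/s^2, so δg = 0.172 × 5.622 = 0.965 m/s^2.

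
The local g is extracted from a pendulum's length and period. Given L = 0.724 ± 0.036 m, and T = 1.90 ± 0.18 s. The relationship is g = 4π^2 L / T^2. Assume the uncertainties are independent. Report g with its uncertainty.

Products/powers → add relative errors in quadrature, weighted by exponent:
  (1·δL/L)² = (1×0.0497)² = 0.00247;  (-2·δT/T)² = (-2×0.0947)² = 0.0359
δg/g = √(0.0384) = 0.196
g = 7.92 m/s^2, so δg = 0.196 × 7.92 = 1.55 m/s^2.

7.92 ± 1.55 m/s^2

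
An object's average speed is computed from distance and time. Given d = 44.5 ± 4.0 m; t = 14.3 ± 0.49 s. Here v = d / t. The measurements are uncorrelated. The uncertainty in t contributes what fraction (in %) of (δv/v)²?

12.7%

(δv/v)² = (1·δd/d)² + (-1·δt/t)²
  d term: (1×0.0899)² = 0.00808
  t term: (-1×0.0343)² = 0.00117
Total = 0.00925. Share from t = 0.00117/0.00925 = 0.127.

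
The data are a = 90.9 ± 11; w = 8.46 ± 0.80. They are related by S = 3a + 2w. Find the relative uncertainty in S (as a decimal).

Sums and differences: (δS)² = Σ (cᵢ δxᵢ)².
  (3·δa)² = 1090;  (2·δw)² = 2.56
δS = √(1090) = 33.0
S = 290, so δS/S = 33.0/290 = 0.114.

0.114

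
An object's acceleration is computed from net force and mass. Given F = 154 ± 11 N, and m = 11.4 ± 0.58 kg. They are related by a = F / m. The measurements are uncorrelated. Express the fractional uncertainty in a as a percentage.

Since a is a product/quotient, work with relative uncertainties:
  (1·δF/F)² = (1×0.0714)² = 0.00510;  (-1·δm/m)² = (-1×0.0509)² = 0.00259
δa/a = √(0.00769) = 0.0877

8.77%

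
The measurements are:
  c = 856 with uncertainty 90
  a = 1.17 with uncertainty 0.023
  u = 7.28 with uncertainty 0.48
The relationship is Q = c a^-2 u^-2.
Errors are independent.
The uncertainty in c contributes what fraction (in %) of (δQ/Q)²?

(δQ/Q)² = (1·δc/c)² + (-2·δa/a)² + (-2·δu/u)²
  c term: (1×0.105)² = 0.0111
  a term: (-2×0.0197)² = 0.00155
  u term: (-2×0.0659)² = 0.0174
Total = 0.0300. Share from c = 0.0111/0.0300 = 0.369.

36.9%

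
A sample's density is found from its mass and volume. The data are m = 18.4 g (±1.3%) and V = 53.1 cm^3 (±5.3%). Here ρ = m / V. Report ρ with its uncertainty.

For a monomial ρ ∝ m, V^-1, fractional errors add in quadrature:
  (1·δm/m)² = (1×0.0130)² = 0.000169;  (-1·δV/V)² = (-1×0.0530)² = 0.00281
δρ/ρ = √(0.00298) = 0.0546
ρ = 0.347 g/cm^3, so δρ = 0.0546 × 0.347 = 0.0189 g/cm^3.

0.347 ± 0.0189 g/cm^3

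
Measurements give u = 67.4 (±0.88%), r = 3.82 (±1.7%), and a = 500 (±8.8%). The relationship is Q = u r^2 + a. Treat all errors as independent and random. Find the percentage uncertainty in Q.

3.77%

Let p = u·r^2 = 984. δp/p = √((1·δu/u)² + (2·δr/r)²) = √(7.74e-05 + 0.00116) = 0.0351, so δp = 34.5.
Q = p + a: δQ = √(δp² + δa²) = √(1190 + 1940) = 55.9
Q = 1480, so δQ/Q = 55.9/1480 = 0.0377.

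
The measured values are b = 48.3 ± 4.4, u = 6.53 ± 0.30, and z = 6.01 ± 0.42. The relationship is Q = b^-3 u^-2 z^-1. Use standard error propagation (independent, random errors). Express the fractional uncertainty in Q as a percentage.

For a monomial Q ∝ b^-3, u^-2, z^-1, fractional errors add in quadrature:
  (-3·δb/b)² = (-3×0.0911)² = 0.0747;  (-2·δu/u)² = (-2×0.0459)² = 0.00844;  (-1·δz/z)² = (-1×0.0699)² = 0.00488
δQ/Q = √(0.0880) = 0.297

29.7%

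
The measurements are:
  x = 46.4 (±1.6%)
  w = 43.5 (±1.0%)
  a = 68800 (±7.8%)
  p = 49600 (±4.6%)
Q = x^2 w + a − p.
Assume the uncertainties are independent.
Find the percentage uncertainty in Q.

5.87%

Let h = x^2·w = 93700. δh/h = √((2·δx/x)² + (1·δw/w)²) = √(0.00102 + 0.000100) = 0.0335, so δh = 3140.
Q = h + a − p: δQ = √(δh² + δa² + δp²) = √(9.86e+06 + 2.88e+07 + 5.21e+06) = 6620
Q = 1.13e+05, so δQ/Q = 6620/1.13e+05 = 0.0587.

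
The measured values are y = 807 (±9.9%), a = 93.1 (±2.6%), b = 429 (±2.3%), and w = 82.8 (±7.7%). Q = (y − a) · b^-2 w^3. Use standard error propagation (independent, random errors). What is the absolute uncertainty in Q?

574

Let u = y − a = 714. δu = √(δy² + δa²) = √(6380 + 5.86) = 79.9, so δu/u = 0.112.
Q is then a monomial in u, b, w:
δQ/Q = √((δu/u)² + (-2·δb/b)² + (3·δw/w)²) = √(0.0125 + 0.00212 + 0.0534) = 0.261
Q = 2200, so δQ = 0.261 × 2200 = 574.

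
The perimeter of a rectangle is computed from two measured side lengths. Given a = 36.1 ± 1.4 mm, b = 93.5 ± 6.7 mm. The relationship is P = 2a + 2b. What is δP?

13.7 mm

Absolute uncertainties add in quadrature for a linear combination:
  (2·δa)² = 7.84;  (2·δb)² = 180
δP = √(187) = 13.7 mm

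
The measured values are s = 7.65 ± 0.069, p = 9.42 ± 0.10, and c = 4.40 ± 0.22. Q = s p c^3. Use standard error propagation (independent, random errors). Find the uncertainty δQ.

Q is a product of powers, so relative uncertainties combine in quadrature:
  (1·δs/s)² = (1×0.00902)² = 8.14e-05;  (1·δp/p)² = (1×0.0106)² = 0.000113;  (3·δc/c)² = (3×0.0500)² = 0.0225
δQ/Q = √(0.0227) = 0.151
Q = 6140, so δQ = 0.151 × 6140 = 925.

925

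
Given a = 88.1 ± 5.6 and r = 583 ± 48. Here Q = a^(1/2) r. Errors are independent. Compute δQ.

483

Relative error in a monomial: (δQ/Q)² = Σ (nᵢ · δxᵢ/xᵢ)².
  (½·δa/a)² = (0.5×0.0636)² = 0.00101;  (1·δr/r)² = (1×0.0823)² = 0.00678
δQ/Q = √(0.00779) = 0.0883
Q = 5470, so δQ = 0.0883 × 5470 = 483.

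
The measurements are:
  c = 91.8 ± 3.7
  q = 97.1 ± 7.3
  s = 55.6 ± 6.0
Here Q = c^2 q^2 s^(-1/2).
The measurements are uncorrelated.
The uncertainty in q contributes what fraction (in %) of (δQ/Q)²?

(δQ/Q)² = (2·δc/c)² + (2·δq/q)² + (−½·δs/s)²
  c term: (2×0.0403)² = 0.00650
  q term: (2×0.0752)² = 0.0226
  s term: (-0.5×0.108)² = 0.00291
Total = 0.0320. Share from q = 0.0226/0.0320 = 0.706.

70.6%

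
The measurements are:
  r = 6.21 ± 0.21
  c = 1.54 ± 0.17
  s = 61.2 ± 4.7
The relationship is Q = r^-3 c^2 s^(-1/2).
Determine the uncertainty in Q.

0.000311

Q is a product of powers, so relative uncertainties combine in quadrature:
  (-3·δr/r)² = (-3×0.0338)² = 0.0103;  (2·δc/c)² = (2×0.110)² = 0.0487;  (−½·δs/s)² = (-0.5×0.0768)² = 0.00147
δQ/Q = √(0.0605) = 0.246
Q = 0.00127, so δQ = 0.246 × 0.00127 = 0.000311.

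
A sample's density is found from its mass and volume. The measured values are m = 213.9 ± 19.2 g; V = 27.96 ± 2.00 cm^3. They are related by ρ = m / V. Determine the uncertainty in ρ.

0.878 g/cm^3

Each factor contributes (exponent × relative error)² to (δρ/ρ)²:
  (1·δm/m)² = (1×0.0898)² = 0.00806;  (-1·δV/V)² = (-1×0.0715)² = 0.00512
δρ/ρ = √(0.0132) = 0.115
ρ = 7.650 g/cm^3, so δρ = 0.115 × 7.650 = 0.878 g/cm^3.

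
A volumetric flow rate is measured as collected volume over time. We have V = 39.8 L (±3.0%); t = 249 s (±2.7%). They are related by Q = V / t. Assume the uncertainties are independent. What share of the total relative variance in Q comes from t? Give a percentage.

(δQ/Q)² = (1·δV/V)² + (-1·δt/t)²
  V term: (1×0.0300)² = 0.000900
  t term: (-1×0.0270)² = 0.000729
Total = 0.00163. Share from t = 0.000729/0.00163 = 0.448.

44.8%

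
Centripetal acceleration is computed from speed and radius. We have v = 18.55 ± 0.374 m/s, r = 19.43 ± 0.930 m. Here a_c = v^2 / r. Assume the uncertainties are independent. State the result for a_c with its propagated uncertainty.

For a monomial a_c ∝ v^2, r^-1, fractional errors add in quadrature:
  (2·δv/v)² = (2×0.0202)² = 0.00163;  (-1·δr/r)² = (-1×0.0479)² = 0.00229
δa_c/a_c = √(0.00392) = 0.0626
a_c = 17.71 m/s^2, so δa_c = 0.0626 × 17.71 = 1.11 m/s^2.

17.71 ± 1.11 m/s^2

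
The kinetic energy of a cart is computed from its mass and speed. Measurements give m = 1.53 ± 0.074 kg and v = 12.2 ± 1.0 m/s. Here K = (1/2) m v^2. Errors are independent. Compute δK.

Relative error in a monomial: (δK/K)² = Σ (nᵢ · δxᵢ/xᵢ)².
  (1·δm/m)² = (1×0.0484)² = 0.00234;  (2·δv/v)² = (2×0.0820)² = 0.0269
δK/K = √(0.0292) = 0.171
K = 114 J, so δK = 0.171 × 114 = 19.5 J.

19.5 J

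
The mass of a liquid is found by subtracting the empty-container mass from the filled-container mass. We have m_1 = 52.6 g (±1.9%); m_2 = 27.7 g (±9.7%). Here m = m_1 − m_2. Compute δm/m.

For a sum/difference, combine absolute errors in quadrature:
  (δm_1)² = 0.999;  (δm_2)² = 7.22
δm = √(8.22) = 2.87 g
m = 24.9 g, so δm/m = 2.87/24.9 = 0.115.

0.115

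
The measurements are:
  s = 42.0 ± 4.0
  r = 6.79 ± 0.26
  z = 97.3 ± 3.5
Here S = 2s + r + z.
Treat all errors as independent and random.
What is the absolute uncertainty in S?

For a sum/difference, combine absolute errors in quadrature:
  (2·δs)² = 64.0;  (δr)² = 0.0676;  (δz)² = 12.2
δS = √(76.3) = 8.74

8.74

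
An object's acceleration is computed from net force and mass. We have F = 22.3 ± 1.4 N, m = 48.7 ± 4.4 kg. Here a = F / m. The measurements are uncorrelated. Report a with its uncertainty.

0.458 ± 0.0504 m/s^2

Relative error in a monomial: (δa/a)² = Σ (nᵢ · δxᵢ/xᵢ)².
  (1·δF/F)² = (1×0.0628)² = 0.00394;  (-1·δm/m)² = (-1×0.0903)² = 0.00816
δa/a = √(0.0121) = 0.110
a = 0.458 m/s^2, so δa = 0.110 × 0.458 = 0.0504 m/s^2.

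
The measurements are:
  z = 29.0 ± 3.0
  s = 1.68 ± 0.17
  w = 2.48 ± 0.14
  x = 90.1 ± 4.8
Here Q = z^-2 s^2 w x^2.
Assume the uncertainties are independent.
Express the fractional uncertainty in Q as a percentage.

Q is a product of powers, so relative uncertainties combine in quadrature:
  (-2·δz/z)² = (-2×0.103)² = 0.0428;  (2·δs/s)² = (2×0.101)² = 0.0410;  (1·δw/w)² = (1×0.0565)² = 0.00319;  (2·δx/x)² = (2×0.0533)² = 0.0114
δQ/Q = √(0.0983) = 0.314

31.4%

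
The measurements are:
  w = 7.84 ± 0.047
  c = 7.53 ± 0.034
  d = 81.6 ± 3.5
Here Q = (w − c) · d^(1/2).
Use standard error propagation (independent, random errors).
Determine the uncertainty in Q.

Let u = w − c = 0.310. δu = √(δw² + δc²) = √(0.00221 + 0.00116) = 0.0580, so δu/u = 0.187.
Q is then a monomial in u, d:
δQ/Q = √((δu/u)² + (½·δd/d)²) = √(0.0350 + 0.000460) = 0.188
Q = 2.80, so δQ = 0.188 × 2.80 = 0.527.

0.527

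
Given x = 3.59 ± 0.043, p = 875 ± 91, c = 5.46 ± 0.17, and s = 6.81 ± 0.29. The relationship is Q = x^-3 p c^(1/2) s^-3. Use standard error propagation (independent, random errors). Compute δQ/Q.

0.169

Relative error in a monomial: (δQ/Q)² = Σ (nᵢ · δxᵢ/xᵢ)².
  (-3·δx/x)² = (-3×0.0120)² = 0.00129;  (1·δp/p)² = (1×0.104)² = 0.0108;  (½·δc/c)² = (0.5×0.0311)² = 0.000242;  (-3·δs/s)² = (-3×0.0426)² = 0.0163
δQ/Q = √(0.0287) = 0.169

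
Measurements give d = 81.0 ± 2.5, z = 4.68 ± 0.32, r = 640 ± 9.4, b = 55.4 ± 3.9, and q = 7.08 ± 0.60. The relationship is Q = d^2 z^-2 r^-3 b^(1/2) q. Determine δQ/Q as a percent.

18.1%

Relative error in a monomial: (δQ/Q)² = Σ (nᵢ · δxᵢ/xᵢ)².
  (2·δd/d)² = (2×0.0309)² = 0.00381;  (-2·δz/z)² = (-2×0.0684)² = 0.0187;  (-3·δr/r)² = (-3×0.0147)² = 0.00194;  (½·δb/b)² = (0.5×0.0704)² = 0.00124;  (1·δq/q)² = (1×0.0847)² = 0.00718
δQ/Q = √(0.0329) = 0.181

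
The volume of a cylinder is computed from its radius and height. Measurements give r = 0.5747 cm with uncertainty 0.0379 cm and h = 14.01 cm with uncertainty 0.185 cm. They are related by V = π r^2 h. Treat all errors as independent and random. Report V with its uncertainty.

Since V is a product/quotient, work with relative uncertainties:
  (2·δr/r)² = (2×0.0659)² = 0.0174;  (1·δh/h)² = (1×0.0132)² = 0.000174
δV/V = √(0.0176) = 0.133
V = 14.54 cm^3, so δV = 0.133 × 14.54 = 1.93 cm^3.

14.54 ± 1.93 cm^3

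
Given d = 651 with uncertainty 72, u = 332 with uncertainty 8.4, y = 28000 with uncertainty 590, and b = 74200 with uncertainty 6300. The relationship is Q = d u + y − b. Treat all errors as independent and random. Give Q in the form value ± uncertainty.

Let p = d·u = 2.16e+05. δp/p = √((1·δd/d)² + (1·δu/u)²) = √(0.0122 + 0.000640) = 0.113, so δp = 24500.
Q = p + y − b: δQ = √(δp² + δy² + δb²) = √(6.01e+08 + 3.48e+05 + 3.97e+07) = 25300
Q = 1.7e+05.

(1.70 ± 0.253) × 10^5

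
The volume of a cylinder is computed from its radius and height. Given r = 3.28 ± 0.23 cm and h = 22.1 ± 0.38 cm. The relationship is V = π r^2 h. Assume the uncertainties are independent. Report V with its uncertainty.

747 ± 106 cm^3

Products/powers → add relative errors in quadrature, weighted by exponent:
  (2·δr/r)² = (2×0.0701)² = 0.0197;  (1·δh/h)² = (1×0.0172)² = 0.000296
δV/V = √(0.0200) = 0.141
V = 747 cm^3, so δV = 0.141 × 747 = 106 cm^3.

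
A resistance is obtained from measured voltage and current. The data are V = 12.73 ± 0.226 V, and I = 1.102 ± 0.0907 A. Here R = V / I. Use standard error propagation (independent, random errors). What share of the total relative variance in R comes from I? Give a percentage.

95.6%

(δR/R)² = (1·δV/V)² + (-1·δI/I)²
  V term: (1×0.0178)² = 0.000315
  I term: (-1×0.0823)² = 0.00677
Total = 0.00709. Share from I = 0.00677/0.00709 = 0.956.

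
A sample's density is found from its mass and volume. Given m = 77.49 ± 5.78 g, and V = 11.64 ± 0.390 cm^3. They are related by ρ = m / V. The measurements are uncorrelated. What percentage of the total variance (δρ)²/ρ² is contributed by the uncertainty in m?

83.2%

(δρ/ρ)² = (1·δm/m)² + (-1·δV/V)²
  m term: (1×0.0746)² = 0.00556
  V term: (-1×0.0335)² = 0.00112
Total = 0.00669. Share from m = 0.00556/0.00669 = 0.832.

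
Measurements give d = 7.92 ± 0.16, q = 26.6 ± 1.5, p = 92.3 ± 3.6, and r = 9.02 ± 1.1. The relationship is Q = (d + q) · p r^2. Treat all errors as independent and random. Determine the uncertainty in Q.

Let u = d + q = 34.5. δu = √(δd² + δq²) = √(0.0256 + 2.25) = 1.51, so δu/u = 0.0437.
Q is then a monomial in u, p, r:
δQ/Q = √((δu/u)² + (1·δp/p)² + (2·δr/r)²) = √(0.00191 + 0.00152 + 0.0595) = 0.251
Q = 2.59e+05, so δQ = 0.251 × 2.59e+05 = 65000.

65000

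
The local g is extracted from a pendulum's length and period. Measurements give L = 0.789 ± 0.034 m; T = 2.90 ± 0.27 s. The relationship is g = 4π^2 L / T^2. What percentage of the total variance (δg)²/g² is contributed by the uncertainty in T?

(δg/g)² = (1·δL/L)² + (-2·δT/T)²
  L term: (1×0.0431)² = 0.00186
  T term: (-2×0.0931)² = 0.0347
Total = 0.0365. Share from T = 0.0347/0.0365 = 0.949.

94.9%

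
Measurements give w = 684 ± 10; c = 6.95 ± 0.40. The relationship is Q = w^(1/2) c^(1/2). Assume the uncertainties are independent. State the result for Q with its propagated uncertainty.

Relative error in a monomial: (δQ/Q)² = Σ (nᵢ · δxᵢ/xᵢ)².
  (½·δw/w)² = (0.5×0.0146)² = 5.34e-05;  (½·δc/c)² = (0.5×0.0576)² = 0.000828
δQ/Q = √(0.000882) = 0.0297
Q = 68.9, so δQ = 0.0297 × 68.9 = 2.05.

68.9 ± 2.05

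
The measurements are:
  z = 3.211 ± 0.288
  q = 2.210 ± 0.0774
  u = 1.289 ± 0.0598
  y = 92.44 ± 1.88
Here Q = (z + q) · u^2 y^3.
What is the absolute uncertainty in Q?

Let w = z + q = 5.421. δw = √(δz² + δq²) = √(0.0829 + 0.00599) = 0.298, so δw/w = 0.0550.
Q is then a monomial in w, u, y:
δQ/Q = √((δw/w)² + (2·δu/u)² + (3·δy/y)²) = √(0.00303 + 0.00861 + 0.00372) = 0.124
Q = 7.115e+06, so δQ = 0.124 × 7.115e+06 = 8.82e+05.

8.82e+05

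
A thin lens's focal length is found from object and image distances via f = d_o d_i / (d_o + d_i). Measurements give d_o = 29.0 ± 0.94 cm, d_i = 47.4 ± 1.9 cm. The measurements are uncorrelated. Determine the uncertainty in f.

∂f/∂d_o = (d_i/(d_o+d_i))² = 0.385;  ∂f/∂d_i = (d_o/(d_o+d_i))² = 0.144
δf = √((∂f/∂d_o · δd_o)² + (∂f/∂d_i · δd_i)²) = √(0.131 + 0.0749) = 0.454 cm

0.454 cm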